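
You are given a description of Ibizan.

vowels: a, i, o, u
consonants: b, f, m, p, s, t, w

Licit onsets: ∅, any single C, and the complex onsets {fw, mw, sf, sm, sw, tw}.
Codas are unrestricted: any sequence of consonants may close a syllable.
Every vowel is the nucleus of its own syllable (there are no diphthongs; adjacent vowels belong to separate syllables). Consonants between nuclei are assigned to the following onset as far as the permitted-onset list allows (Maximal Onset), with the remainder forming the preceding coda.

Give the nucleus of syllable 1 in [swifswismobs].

i

Nuclei (vowels): i, i, o → 3 syllables.
The first nucleus (vowel 1 from the left) is /i/.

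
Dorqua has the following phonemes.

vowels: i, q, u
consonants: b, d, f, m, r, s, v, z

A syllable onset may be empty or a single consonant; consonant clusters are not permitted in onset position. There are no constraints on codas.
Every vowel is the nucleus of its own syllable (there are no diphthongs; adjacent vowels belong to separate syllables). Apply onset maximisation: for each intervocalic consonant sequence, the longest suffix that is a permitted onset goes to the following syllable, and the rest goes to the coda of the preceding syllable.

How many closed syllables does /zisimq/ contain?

The vowels are i, i, q — 3 nuclei, so 3 syllables.
V1 /i/ – V2 /i/: just /s/ — single C goes to the following onset.
V2 /i/ – V3 /q/: /m/ → onset of the next syllable (single consonants are always licit onsets).
Result: zi.si.mq.
Classifying each syllable: /zi/ (open), /si/ (open), /mq/ (open).
Closed syllables: 0.

0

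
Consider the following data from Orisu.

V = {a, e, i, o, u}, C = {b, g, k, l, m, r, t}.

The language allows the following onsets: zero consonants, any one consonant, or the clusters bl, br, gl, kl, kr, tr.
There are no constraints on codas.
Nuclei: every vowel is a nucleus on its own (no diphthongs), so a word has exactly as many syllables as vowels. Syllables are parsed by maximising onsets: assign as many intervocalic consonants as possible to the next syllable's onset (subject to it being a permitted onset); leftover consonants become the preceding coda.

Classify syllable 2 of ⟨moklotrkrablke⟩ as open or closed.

closed

Vowels present: o, o, a, e; each is a nucleus, giving 4 syllables.
Between /o/ (V1) and /o/ (V2): cluster /kl/ — /kl/ is itself a permitted onset, so the whole cluster goes right; preceding coda = ∅.
Between /o/ (V2) and /a/ (V3): cluster /trkr/ — the longest permitted-onset suffix is /kr/; onset = /kr/, preceding coda = /tr/.
Between /a/ (V3) and /e/ (V4): /blk/ splits as /bl/ + /k/ (/k/ is the longest suffix that is a licit onset).
So the parse is mo.klotr.krabl.ke.
Syllable 2 is /klotr/ with coda /tr/, so it is closed.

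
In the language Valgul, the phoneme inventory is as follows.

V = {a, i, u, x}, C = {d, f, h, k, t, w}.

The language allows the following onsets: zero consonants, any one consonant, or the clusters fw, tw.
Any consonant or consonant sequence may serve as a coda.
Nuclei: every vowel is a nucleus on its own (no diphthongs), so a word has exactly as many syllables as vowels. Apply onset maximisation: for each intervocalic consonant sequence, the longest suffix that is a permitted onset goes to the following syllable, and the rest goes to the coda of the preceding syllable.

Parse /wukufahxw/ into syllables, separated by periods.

wu.ku.fa.hxw

The vowels are u, u, a, x — 4 nuclei, so 4 syllables.
/u…u/ gap (V1→V2): /k/ is a single consonant, so it becomes the next onset.
/u…a/ gap (V2→V3): /f/ → onset of the next syllable (single consonants are always licit onsets).
/a…x/ gap (V3→V4): /h/ is a single consonant, so it becomes the next onset.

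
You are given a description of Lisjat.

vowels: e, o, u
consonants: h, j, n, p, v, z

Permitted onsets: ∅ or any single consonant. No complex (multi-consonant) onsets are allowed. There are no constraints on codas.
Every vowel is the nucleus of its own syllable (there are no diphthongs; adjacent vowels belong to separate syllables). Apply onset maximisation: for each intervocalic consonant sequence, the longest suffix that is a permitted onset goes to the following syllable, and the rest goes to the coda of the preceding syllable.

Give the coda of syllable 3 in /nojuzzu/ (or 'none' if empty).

none

Nuclei (vowels): o, u, u → 3 syllables.
/o…u/ gap (V1→V2): just /j/ — single C goes to the following onset.
/u…u/ gap (V2→V3): /zz/; trying suffixes from longest down, /z/ is the first permitted one, so coda /z/ | onset /z/.
Putting it together: no.juz.zu.
Syllable 3 is /zu/: onset /z/, nucleus /u/, coda ∅.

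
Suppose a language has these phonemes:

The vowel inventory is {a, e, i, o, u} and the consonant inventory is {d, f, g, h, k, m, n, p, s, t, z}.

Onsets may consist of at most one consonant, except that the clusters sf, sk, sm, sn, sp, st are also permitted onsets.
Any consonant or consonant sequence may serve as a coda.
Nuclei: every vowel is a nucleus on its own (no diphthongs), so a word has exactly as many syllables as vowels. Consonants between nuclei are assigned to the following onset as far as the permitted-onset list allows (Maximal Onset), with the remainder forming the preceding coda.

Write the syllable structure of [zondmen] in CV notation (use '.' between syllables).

Nuclei (vowels): o, e → 2 syllables.
/o…e/ gap (V1→V2): /ndm/ splits as /nd/ + /m/ (/m/ is the longest suffix that is a licit onset).
Result: zond.men.
Mapping each syllable to C/V: /zond/ → CVCC, /men/ → CVC.

CVCC.CVC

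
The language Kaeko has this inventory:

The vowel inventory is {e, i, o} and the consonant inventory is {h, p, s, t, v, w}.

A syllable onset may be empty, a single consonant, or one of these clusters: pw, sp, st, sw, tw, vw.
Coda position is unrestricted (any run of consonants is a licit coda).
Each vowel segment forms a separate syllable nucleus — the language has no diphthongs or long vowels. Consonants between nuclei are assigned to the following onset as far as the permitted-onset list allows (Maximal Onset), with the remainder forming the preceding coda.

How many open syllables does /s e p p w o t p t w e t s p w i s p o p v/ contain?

1

Vowels present: e, o, e, i, o; each is a nucleus, giving 5 syllables.
σ1/σ2 boundary: /ppw/; trying suffixes from longest down, /pw/ is the first permitted one, so coda /p/ | onset /pw/.
σ2/σ3 boundary: cluster /tptw/ — the longest permitted-onset suffix is /tw/; onset = /tw/, preceding coda = /tp/.
σ3/σ4 boundary: cluster /tspw/ — the longest permitted-onset suffix is /pw/; onset = /pw/, preceding coda = /ts/.
σ4/σ5 boundary: /sp/ is a licit onset in full, so it all attaches to the next syllable.
Syllabification: sep.pwotp.twets.pwi.spopv.
Classifying each syllable: /sep/ (closed), /pwotp/ (closed), /twets/ (closed), /pwi/ (open), /spopv/ (closed).
Open syllables: 1.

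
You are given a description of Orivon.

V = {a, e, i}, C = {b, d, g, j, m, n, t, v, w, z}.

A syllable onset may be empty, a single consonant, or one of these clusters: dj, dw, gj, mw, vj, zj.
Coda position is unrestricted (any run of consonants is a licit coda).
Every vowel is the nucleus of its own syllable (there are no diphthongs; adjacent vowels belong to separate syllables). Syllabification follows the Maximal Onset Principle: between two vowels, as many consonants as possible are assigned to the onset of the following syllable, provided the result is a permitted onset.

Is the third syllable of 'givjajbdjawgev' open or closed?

Nuclei (vowels): i, a, a, e → 4 syllables.
Between /i/ (V1) and /a/ (V2): cluster /vj/ — /vj/ is itself a permitted onset, so the whole cluster goes right; preceding coda = ∅.
Between /a/ (V2) and /a/ (V3): cluster /jbdj/ — the longest permitted-onset suffix is /dj/; onset = /dj/, preceding coda = /jb/.
Between /a/ (V3) and /e/ (V4): cluster /wg/ — the longest permitted-onset suffix is /g/; onset = /g/, preceding coda = /w/.
Putting it together: gi.vjajb.djaw.gev.
Syllable 3 is /djaw/ with coda /w/, so it is closed.

closed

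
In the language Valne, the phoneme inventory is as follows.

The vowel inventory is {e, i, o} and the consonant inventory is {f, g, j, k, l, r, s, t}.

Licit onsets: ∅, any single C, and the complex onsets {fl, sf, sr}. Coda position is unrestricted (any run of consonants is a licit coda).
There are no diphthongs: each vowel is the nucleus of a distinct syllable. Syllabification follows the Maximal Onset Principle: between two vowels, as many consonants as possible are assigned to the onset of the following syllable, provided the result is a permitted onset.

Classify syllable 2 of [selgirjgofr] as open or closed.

closed

Vowels present: e, i, o; each is a nucleus, giving 3 syllables.
/e…i/ gap (V1→V2): cluster /lg/ — the longest permitted-onset suffix is /g/; onset = /g/, preceding coda = /l/.
/i…o/ gap (V2→V3): /rjg/ — longest licit onset from the right is /g/, leaving /rj/ as coda.
Result: sel.girj.gofr.
Syllable 2 is /girj/ with coda /rj/, so it is closed.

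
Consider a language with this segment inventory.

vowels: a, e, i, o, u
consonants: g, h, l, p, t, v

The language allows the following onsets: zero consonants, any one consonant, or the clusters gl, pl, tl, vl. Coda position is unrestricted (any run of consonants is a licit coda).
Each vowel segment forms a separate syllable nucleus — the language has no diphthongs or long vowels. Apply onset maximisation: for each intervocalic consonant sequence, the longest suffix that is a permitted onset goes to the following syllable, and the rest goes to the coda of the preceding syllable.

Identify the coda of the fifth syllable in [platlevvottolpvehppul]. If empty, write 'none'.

Nuclei (vowels): a, e, o, o, e, u → 6 syllables.
Between /a/ (V1) and /e/ (V2): /tl/ is a licit onset in full, so it all attaches to the next syllable.
Between /e/ (V2) and /o/ (V3): /vv/; trying suffixes from longest down, /v/ is the first permitted one, so coda /v/ | onset /v/.
Between /o/ (V3) and /o/ (V4): /tt/ — longest licit onset from the right is /t/, leaving /t/ as coda.
Between /o/ (V4) and /e/ (V5): /lpv/ — longest licit onset from the right is /v/, leaving /lp/ as coda.
Between /e/ (V5) and /u/ (V6): /hpp/ — longest licit onset from the right is /p/, leaving /hp/ as coda.
Putting it together: pla.tlev.vot.tolp.vehp.pul.
Syllable 5 is /vehp/: onset /v/, nucleus /e/, coda /hp/.

hp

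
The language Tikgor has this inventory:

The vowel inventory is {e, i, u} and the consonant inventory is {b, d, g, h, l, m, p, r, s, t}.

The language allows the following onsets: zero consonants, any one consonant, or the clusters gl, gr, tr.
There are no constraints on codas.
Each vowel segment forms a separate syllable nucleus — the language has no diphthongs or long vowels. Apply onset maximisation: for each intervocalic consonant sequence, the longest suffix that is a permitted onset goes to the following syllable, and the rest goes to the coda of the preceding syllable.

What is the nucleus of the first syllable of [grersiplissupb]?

e

The vowels are e, i, i, u — 4 nuclei, so 4 syllables.
The first nucleus (vowel 1 from the left) is /e/.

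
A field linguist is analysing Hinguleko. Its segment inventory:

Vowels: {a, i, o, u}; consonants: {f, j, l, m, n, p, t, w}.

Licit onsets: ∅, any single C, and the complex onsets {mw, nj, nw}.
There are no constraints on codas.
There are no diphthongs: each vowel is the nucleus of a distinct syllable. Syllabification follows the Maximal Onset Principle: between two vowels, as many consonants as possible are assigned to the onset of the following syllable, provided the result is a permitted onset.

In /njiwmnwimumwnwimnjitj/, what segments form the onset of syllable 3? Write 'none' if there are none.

Nuclei (vowels): i, i, u, i, i → 5 syllables.
/i…i/ gap (V1→V2): /wmnw/ — longest licit onset from the right is /nw/, leaving /wm/ as coda.
/i…u/ gap (V2→V3): /m/ is a single consonant, so it becomes the next onset.
/u…i/ gap (V3→V4): /mwnw/ — longest licit onset from the right is /nw/, leaving /mw/ as coda.
/i…i/ gap (V4→V5): /mnj/ splits as /m/ + /nj/ (/nj/ is the longest suffix that is a licit onset).
Putting it together: njiwm.nwi.mumw.nwim.njitj.
Syllable 3 is /mumw/: onset /m/, nucleus /u/, coda /mw/.

m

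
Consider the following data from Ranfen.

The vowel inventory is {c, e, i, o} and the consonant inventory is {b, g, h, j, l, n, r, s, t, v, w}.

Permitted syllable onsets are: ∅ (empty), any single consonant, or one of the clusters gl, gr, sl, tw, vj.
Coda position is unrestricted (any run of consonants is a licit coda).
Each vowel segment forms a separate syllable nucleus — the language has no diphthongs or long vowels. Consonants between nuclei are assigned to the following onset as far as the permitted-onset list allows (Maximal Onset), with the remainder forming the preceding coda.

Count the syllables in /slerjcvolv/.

3

The vowels are e, c, o — 3 nuclei, so 3 syllables.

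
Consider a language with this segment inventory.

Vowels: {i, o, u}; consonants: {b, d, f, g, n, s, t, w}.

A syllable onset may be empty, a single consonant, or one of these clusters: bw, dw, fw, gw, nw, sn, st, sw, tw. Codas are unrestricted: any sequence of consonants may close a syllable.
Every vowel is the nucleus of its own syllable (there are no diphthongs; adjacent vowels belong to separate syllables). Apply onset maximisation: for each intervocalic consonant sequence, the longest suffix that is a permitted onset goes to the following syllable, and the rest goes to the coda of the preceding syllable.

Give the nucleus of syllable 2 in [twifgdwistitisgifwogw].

i

Nuclei (vowels): i, i, i, i, i, o → 6 syllables.
The second nucleus (vowel 2 from the left) is /i/.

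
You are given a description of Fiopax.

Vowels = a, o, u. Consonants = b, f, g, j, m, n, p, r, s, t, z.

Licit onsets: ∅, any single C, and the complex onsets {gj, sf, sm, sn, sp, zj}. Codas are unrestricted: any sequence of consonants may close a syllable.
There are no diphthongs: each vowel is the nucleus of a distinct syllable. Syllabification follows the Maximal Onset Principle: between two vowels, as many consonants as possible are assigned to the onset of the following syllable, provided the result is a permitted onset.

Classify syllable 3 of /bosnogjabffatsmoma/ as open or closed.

Nuclei (vowels): o, o, a, a, o, a → 6 syllables.
V1 /o/ – V2 /o/: /sn/ — entire cluster is a permitted onset → onset /sn/, coda ∅.
V2 /o/ – V3 /a/: /gj/ is a licit onset in full, so it all attaches to the next syllable.
V3 /a/ – V4 /a/: /bff/; trying suffixes from longest down, /f/ is the first permitted one, so coda /bf/ | onset /f/.
V4 /a/ – V5 /o/: /tsm/ — longest licit onset from the right is /sm/, leaving /t/ as coda.
V5 /o/ – V6 /a/: /m/ is a single consonant, so it becomes the next onset.
Putting it together: bo.sno.gjabf.fat.smo.ma.
Syllable 3 is /gjabf/ with coda /bf/, so it is closed.

closed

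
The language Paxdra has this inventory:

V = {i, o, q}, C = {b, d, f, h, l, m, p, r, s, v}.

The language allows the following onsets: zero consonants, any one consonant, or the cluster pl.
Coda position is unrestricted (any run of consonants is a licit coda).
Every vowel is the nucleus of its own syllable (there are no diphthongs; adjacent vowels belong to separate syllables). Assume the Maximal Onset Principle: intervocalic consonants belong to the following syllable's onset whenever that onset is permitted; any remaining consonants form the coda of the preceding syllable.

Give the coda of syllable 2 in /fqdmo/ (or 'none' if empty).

Vowels present: q, o; each is a nucleus, giving 2 syllables.
V1 /q/ – V2 /o/: cluster /dm/ — the longest permitted-onset suffix is /m/; onset = /m/, preceding coda = /d/.
Result: fqd.mo.
Syllable 2 is /mo/: onset /m/, nucleus /o/, coda ∅.

none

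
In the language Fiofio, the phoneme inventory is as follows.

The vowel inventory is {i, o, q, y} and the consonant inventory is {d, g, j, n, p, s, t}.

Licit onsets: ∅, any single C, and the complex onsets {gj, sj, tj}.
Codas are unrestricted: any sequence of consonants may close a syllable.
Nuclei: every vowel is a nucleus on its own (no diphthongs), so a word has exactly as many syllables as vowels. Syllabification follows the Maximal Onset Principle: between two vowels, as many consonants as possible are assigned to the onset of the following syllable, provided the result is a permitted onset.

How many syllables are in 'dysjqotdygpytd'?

5

Nuclei (vowels): y, q, o, y, y → 5 syllables.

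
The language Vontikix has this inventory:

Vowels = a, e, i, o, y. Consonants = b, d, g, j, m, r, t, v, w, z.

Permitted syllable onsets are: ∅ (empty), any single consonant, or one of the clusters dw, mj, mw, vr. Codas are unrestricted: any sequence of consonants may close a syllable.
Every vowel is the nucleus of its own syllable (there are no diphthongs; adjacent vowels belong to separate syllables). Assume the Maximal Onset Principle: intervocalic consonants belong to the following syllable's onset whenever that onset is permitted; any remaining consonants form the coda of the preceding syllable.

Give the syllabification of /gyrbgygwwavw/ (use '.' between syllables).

gyrb.gygw.wavw

Nuclei (vowels): y, y, a → 3 syllables.
V1 /y/ – V2 /y/: cluster /rbg/ — the longest permitted-onset suffix is /g/; onset = /g/, preceding coda = /rb/.
V2 /y/ – V3 /a/: cluster /gww/ — the longest permitted-onset suffix is /w/; onset = /w/, preceding coda = /gw/.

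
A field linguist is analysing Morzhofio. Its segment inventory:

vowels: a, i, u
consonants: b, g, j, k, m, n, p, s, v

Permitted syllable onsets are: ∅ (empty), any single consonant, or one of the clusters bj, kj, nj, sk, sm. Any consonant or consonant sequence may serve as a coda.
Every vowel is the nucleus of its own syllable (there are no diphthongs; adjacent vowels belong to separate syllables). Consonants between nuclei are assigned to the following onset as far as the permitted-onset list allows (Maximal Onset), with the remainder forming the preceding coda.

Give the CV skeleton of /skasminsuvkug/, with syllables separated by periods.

CCV.CCVC.CVC.CVC

The vowels are a, i, u, u — 4 nuclei, so 4 syllables.
σ1/σ2 boundary: cluster /sm/ — /sm/ is itself a permitted onset, so the whole cluster goes right; preceding coda = ∅.
σ2/σ3 boundary: /ns/ splits as /n/ + /s/ (/s/ is the longest suffix that is a licit onset).
σ3/σ4 boundary: /vk/ splits as /v/ + /k/ (/k/ is the longest suffix that is a licit onset).
Putting it together: ska.smin.suv.kug.
Mapping each syllable to C/V: /ska/ → CCV, /smin/ → CCVC, /suv/ → CVC, /kug/ → CVC.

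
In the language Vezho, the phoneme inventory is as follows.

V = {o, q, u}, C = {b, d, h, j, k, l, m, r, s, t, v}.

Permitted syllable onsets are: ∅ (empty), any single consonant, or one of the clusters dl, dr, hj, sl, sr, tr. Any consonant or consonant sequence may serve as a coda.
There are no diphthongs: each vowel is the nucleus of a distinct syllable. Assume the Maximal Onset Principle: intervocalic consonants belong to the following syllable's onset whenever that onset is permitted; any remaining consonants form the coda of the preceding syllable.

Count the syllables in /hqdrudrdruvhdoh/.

4

Nuclei (vowels): q, u, u, o → 4 syllables.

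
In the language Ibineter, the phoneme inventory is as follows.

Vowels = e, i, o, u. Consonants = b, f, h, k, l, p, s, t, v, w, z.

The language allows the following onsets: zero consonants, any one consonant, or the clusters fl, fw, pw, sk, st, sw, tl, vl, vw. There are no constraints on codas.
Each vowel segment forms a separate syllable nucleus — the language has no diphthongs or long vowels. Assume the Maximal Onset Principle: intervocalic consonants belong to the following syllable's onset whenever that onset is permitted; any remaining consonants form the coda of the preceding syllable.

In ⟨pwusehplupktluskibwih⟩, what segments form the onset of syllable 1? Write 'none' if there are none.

Nuclei (vowels): u, e, u, u, i, i → 6 syllables.
Between /u/ (V1) and /e/ (V2): /s/ is a single consonant, so it becomes the next onset.
Between /e/ (V2) and /u/ (V3): cluster /hpl/ — the longest permitted-onset suffix is /l/; onset = /l/, preceding coda = /hp/.
Between /u/ (V3) and /u/ (V4): /pktl/ splits as /pk/ + /tl/ (/tl/ is the longest suffix that is a licit onset).
Between /u/ (V4) and /i/ (V5): cluster /sk/ — /sk/ is itself a permitted onset, so the whole cluster goes right; preceding coda = ∅.
Between /i/ (V5) and /i/ (V6): /bw/; trying suffixes from longest down, /w/ is the first permitted one, so coda /b/ | onset /w/.
Result: pwu.sehp.lupk.tlu.skib.wih.
Syllable 1 is /pwu/: onset /pw/, nucleus /u/, coda ∅.

pw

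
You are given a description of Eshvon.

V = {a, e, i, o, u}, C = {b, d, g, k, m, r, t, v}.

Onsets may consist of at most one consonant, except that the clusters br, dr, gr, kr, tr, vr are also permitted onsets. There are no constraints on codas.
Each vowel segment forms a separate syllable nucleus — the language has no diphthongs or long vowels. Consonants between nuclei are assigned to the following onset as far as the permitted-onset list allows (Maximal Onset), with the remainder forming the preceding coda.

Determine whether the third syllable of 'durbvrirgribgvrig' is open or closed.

The vowels are u, i, i, i — 4 nuclei, so 4 syllables.
σ1/σ2 boundary: /rbvr/ — longest licit onset from the right is /vr/, leaving /rb/ as coda.
σ2/σ3 boundary: /rgr/ — longest licit onset from the right is /gr/, leaving /r/ as coda.
σ3/σ4 boundary: /bgvr/ splits as /bg/ + /vr/ (/vr/ is the longest suffix that is a licit onset).
Putting it together: durb.vrir.gribg.vrig.
Syllable 3 is /gribg/ with coda /bg/, so it is closed.

closed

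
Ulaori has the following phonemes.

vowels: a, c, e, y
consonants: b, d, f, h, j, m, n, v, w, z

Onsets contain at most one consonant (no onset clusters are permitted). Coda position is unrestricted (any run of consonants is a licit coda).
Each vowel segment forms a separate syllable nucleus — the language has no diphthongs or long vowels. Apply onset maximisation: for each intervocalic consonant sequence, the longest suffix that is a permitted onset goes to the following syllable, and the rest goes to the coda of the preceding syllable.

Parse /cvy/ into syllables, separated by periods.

Vowels present: c, y; each is a nucleus, giving 2 syllables.
σ1/σ2 boundary: /v/ → onset of the next syllable (single consonants are always licit onsets).

c.vy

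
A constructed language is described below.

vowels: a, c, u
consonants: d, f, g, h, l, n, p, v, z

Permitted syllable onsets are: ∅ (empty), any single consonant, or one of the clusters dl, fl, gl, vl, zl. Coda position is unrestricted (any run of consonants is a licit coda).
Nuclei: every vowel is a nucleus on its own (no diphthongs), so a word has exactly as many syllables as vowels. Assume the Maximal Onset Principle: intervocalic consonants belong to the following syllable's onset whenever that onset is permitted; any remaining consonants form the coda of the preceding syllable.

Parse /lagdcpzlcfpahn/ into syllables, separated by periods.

Vowels present: a, c, c, a; each is a nucleus, giving 4 syllables.
/a…c/ gap (V1→V2): /gd/ — longest licit onset from the right is /d/, leaving /g/ as coda.
/c…c/ gap (V2→V3): /pzl/ splits as /p/ + /zl/ (/zl/ is the longest suffix that is a licit onset).
/c…a/ gap (V3→V4): /fp/ splits as /f/ + /p/ (/p/ is the longest suffix that is a licit onset).

lag.dcp.zlcf.pahn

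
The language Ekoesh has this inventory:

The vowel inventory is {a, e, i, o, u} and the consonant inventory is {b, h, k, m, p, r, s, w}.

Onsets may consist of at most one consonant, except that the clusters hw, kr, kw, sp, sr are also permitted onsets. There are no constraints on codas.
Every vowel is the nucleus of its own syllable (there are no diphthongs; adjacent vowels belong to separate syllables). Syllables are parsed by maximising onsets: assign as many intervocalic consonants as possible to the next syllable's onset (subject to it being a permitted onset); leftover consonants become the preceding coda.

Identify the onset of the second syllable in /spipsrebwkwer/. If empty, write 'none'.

Nuclei (vowels): i, e, e → 3 syllables.
V1 /i/ – V2 /e/: cluster /psr/ — the longest permitted-onset suffix is /sr/; onset = /sr/, preceding coda = /p/.
V2 /e/ – V3 /e/: /bwkw/; trying suffixes from longest down, /kw/ is the first permitted one, so coda /bw/ | onset /kw/.
Syllabification: spip.srebw.kwer.
Syllable 2 is /srebw/: onset /sr/, nucleus /e/, coda /bw/.

sr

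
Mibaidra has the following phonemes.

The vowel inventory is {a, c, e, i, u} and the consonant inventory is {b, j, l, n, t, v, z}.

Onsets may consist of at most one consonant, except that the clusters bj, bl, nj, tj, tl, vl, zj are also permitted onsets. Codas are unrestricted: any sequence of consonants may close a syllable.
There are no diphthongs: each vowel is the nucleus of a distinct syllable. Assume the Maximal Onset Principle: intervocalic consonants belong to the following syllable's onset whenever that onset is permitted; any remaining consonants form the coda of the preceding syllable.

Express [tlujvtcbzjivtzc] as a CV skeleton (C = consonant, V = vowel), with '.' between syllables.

The vowels are u, c, i, c — 4 nuclei, so 4 syllables.
/u…c/ gap (V1→V2): /jvt/ splits as /jv/ + /t/ (/t/ is the longest suffix that is a licit onset).
/c…i/ gap (V2→V3): cluster /bzj/ — the longest permitted-onset suffix is /zj/; onset = /zj/, preceding coda = /b/.
/i…c/ gap (V3→V4): /vtz/; trying suffixes from longest down, /z/ is the first permitted one, so coda /vt/ | onset /z/.
Result: tlujv.tcb.zjivt.zc.
Mapping each syllable to C/V: /tlujv/ → CCVCC, /tcb/ → CVC, /zjivt/ → CCVCC, /zc/ → CV.

CCVCC.CVC.CCVCC.CV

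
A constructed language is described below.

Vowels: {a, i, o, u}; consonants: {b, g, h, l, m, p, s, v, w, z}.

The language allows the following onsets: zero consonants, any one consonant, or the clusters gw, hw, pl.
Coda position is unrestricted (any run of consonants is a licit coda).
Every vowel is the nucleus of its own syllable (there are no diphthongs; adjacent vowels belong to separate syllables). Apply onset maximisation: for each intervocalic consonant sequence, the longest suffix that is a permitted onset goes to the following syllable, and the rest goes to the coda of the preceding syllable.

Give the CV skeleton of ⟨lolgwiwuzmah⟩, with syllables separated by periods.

The vowels are o, i, u, a — 4 nuclei, so 4 syllables.
σ1/σ2 boundary: /lgw/ splits as /l/ + /gw/ (/gw/ is the longest suffix that is a licit onset).
σ2/σ3 boundary: /w/ → onset of the next syllable (single consonants are always licit onsets).
σ3/σ4 boundary: /zm/; trying suffixes from longest down, /m/ is the first permitted one, so coda /z/ | onset /m/.
Result: lol.gwi.wuz.mah.
Mapping each syllable to C/V: /lol/ → CVC, /gwi/ → CCV, /wuz/ → CVC, /mah/ → CVC.

CVC.CCV.CVC.CVC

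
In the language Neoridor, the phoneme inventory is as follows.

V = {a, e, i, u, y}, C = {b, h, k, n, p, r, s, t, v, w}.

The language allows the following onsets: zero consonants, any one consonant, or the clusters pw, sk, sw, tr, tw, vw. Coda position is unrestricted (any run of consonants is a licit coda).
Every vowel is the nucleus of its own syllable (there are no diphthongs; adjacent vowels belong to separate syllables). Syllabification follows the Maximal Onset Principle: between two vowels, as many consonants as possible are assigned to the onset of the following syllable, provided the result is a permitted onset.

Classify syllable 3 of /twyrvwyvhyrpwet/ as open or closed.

The vowels are y, y, y, e — 4 nuclei, so 4 syllables.
/y…y/ gap (V1→V2): /rvw/; trying suffixes from longest down, /vw/ is the first permitted one, so coda /r/ | onset /vw/.
/y…y/ gap (V2→V3): /vh/ splits as /v/ + /h/ (/h/ is the longest suffix that is a licit onset).
/y…e/ gap (V3→V4): cluster /rpw/ — the longest permitted-onset suffix is /pw/; onset = /pw/, preceding coda = /r/.
So the parse is twyr.vwyv.hyr.pwet.
Syllable 3 is /hyr/ with coda /r/, so it is closed.

closed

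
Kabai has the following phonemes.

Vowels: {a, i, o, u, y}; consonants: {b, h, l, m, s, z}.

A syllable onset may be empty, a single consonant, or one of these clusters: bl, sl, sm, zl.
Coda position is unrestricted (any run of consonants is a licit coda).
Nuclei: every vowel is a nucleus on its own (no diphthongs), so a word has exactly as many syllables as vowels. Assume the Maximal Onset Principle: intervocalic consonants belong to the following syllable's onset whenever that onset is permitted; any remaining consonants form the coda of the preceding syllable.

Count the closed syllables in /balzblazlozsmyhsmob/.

4

The vowels are a, a, o, y, o — 5 nuclei, so 5 syllables.
V1 /a/ – V2 /a/: /lzbl/; trying suffixes from longest down, /bl/ is the first permitted one, so coda /lz/ | onset /bl/.
V2 /a/ – V3 /o/: /zl/ — entire cluster is a permitted onset → onset /zl/, coda ∅.
V3 /o/ – V4 /y/: /zsm/ — longest licit onset from the right is /sm/, leaving /z/ as coda.
V4 /y/ – V5 /o/: cluster /hsm/ — the longest permitted-onset suffix is /sm/; onset = /sm/, preceding coda = /h/.
Syllabification: balz.bla.zloz.smyh.smob.
Classifying each syllable: /balz/ (closed), /bla/ (open), /zloz/ (closed), /smyh/ (closed), /smob/ (closed).
Closed syllables: 4.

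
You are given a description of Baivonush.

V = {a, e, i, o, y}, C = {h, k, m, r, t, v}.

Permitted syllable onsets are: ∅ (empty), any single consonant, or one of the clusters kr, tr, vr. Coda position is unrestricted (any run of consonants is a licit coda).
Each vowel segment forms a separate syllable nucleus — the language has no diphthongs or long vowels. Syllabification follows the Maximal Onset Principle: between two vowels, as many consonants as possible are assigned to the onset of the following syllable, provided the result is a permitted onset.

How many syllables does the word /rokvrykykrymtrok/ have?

5

Nuclei (vowels): o, y, y, y, o → 5 syllables.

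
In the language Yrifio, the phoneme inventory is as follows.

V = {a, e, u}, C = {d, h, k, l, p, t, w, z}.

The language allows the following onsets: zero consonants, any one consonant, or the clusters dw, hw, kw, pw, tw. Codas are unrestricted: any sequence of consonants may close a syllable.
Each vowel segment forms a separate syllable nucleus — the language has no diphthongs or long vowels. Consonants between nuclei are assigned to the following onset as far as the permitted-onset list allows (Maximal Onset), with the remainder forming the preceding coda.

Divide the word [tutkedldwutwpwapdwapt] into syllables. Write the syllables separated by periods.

Vowels present: u, e, u, a, a; each is a nucleus, giving 5 syllables.
σ1/σ2 boundary: /tk/ — longest licit onset from the right is /k/, leaving /t/ as coda.
σ2/σ3 boundary: cluster /dldw/ — the longest permitted-onset suffix is /dw/; onset = /dw/, preceding coda = /dl/.
σ3/σ4 boundary: /twpw/; trying suffixes from longest down, /pw/ is the first permitted one, so coda /tw/ | onset /pw/.
σ4/σ5 boundary: /pdw/ splits as /p/ + /dw/ (/dw/ is the longest suffix that is a licit onset).

tut.kedl.dwutw.pwap.dwapt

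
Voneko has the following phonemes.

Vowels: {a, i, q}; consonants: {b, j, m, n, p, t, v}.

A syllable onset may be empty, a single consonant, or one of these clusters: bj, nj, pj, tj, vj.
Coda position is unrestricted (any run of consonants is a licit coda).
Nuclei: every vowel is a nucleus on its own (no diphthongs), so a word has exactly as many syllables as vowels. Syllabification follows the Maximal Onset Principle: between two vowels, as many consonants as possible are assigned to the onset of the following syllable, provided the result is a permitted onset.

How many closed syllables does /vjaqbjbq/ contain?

Nuclei (vowels): a, q, q → 3 syllables.
σ1/σ2 boundary: nothing intervenes; syllable break is V.V.
σ2/σ3 boundary: cluster /bjb/ — the longest permitted-onset suffix is /b/; onset = /b/, preceding coda = /bj/.
Result: vja.qbj.bq.
Classifying each syllable: /vja/ (open), /qbj/ (closed), /bq/ (open).
Closed syllables: 1.

1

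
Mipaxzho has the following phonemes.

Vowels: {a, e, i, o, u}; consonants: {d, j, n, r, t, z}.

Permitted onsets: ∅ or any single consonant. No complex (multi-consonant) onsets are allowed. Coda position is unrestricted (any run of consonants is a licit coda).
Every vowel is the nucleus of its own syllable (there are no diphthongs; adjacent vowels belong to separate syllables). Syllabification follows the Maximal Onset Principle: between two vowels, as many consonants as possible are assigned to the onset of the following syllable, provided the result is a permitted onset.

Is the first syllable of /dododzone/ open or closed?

Nuclei (vowels): o, o, o, e → 4 syllables.
/o…o/ gap (V1→V2): /d/ → onset of the next syllable (single consonants are always licit onsets).
/o…o/ gap (V2→V3): cluster /dz/ — the longest permitted-onset suffix is /z/; onset = /z/, preceding coda = /d/.
/o…e/ gap (V3→V4): /n/ → onset of the next syllable (single consonants are always licit onsets).
Syllabification: do.dod.zo.ne.
Syllable 1 is /do/; it ends in its nucleus with no coda, so it is open.

open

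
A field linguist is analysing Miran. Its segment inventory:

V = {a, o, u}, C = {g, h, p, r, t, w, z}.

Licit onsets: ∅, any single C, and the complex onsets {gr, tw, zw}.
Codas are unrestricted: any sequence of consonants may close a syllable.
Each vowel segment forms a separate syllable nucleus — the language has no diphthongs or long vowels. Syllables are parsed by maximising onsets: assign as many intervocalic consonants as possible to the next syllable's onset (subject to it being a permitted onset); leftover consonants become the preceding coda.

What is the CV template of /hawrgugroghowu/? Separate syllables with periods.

The vowels are a, u, o, o, u — 5 nuclei, so 5 syllables.
Between /a/ (V1) and /u/ (V2): cluster /wrg/ — the longest permitted-onset suffix is /g/; onset = /g/, preceding coda = /wr/.
Between /u/ (V2) and /o/ (V3): /gr/ is a licit onset in full, so it all attaches to the next syllable.
Between /o/ (V3) and /o/ (V4): cluster /gh/ — the longest permitted-onset suffix is /h/; onset = /h/, preceding coda = /g/.
Between /o/ (V4) and /u/ (V5): /w/ is a single consonant, so it becomes the next onset.
Result: hawr.gu.grog.ho.wu.
Mapping each syllable to C/V: /hawr/ → CVCC, /gu/ → CV, /grog/ → CCVC, /ho/ → CV, /wu/ → CV.

CVCC.CV.CCVC.CV.CV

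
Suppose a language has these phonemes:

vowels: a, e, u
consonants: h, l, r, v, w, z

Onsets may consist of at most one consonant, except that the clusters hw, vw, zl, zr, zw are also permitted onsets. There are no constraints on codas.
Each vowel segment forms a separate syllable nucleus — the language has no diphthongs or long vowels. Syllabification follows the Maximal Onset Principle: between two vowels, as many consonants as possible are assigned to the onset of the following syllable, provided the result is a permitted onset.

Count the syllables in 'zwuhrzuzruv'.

3

The vowels are u, u, u — 3 nuclei, so 3 syllables.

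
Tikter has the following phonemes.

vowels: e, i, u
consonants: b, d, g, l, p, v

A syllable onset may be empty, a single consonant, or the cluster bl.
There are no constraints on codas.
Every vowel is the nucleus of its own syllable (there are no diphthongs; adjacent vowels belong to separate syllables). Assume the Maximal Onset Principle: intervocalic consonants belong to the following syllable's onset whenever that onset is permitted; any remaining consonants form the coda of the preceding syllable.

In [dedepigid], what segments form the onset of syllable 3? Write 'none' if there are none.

p

Vowels present: e, e, i, i; each is a nucleus, giving 4 syllables.
V1 /e/ – V2 /e/: /d/ is a single consonant, so it becomes the next onset.
V2 /e/ – V3 /i/: /p/ → onset of the next syllable (single consonants are always licit onsets).
V3 /i/ – V4 /i/: /g/ is a single consonant, so it becomes the next onset.
Result: de.de.pi.gid.
Syllable 3 is /pi/: onset /p/, nucleus /i/, coda ∅.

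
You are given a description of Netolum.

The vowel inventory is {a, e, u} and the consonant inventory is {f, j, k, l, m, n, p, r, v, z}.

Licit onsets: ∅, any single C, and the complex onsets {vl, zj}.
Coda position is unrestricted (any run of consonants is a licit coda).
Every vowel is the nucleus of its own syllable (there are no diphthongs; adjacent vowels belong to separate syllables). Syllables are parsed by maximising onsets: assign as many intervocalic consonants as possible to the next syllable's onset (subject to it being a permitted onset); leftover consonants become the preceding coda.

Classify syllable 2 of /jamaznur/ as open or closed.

closed

Nuclei (vowels): a, a, u → 3 syllables.
σ1/σ2 boundary: /m/ → onset of the next syllable (single consonants are always licit onsets).
σ2/σ3 boundary: /zn/; trying suffixes from longest down, /n/ is the first permitted one, so coda /z/ | onset /n/.
Putting it together: ja.maz.nur.
Syllable 2 is /maz/ with coda /z/, so it is closed.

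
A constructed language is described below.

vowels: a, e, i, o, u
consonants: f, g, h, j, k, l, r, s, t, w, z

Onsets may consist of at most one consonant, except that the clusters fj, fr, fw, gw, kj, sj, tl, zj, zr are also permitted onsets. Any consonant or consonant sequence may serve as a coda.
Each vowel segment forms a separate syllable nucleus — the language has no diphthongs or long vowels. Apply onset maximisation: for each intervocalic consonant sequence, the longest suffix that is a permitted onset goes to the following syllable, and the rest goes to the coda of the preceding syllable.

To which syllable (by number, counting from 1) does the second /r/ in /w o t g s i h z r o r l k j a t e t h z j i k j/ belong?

3

Nuclei (vowels): o, i, o, a, e, i → 6 syllables.
/o…i/ gap (V1→V2): /tgs/; trying suffixes from longest down, /s/ is the first permitted one, so coda /tg/ | onset /s/.
/i…o/ gap (V2→V3): cluster /hzr/ — the longest permitted-onset suffix is /zr/; onset = /zr/, preceding coda = /h/.
/o…a/ gap (V3→V4): /rlkj/; trying suffixes from longest down, /kj/ is the first permitted one, so coda /rl/ | onset /kj/.
/a…e/ gap (V4→V5): just /t/ — single C goes to the following onset.
/e…i/ gap (V5→V6): /thzj/ — longest licit onset from the right is /zj/, leaving /th/ as coda.
So the parse is wotg.sih.zrorl.kja.teth.zjikj.
The second /r/ is in the coda of syllable 3 (/zrorl/).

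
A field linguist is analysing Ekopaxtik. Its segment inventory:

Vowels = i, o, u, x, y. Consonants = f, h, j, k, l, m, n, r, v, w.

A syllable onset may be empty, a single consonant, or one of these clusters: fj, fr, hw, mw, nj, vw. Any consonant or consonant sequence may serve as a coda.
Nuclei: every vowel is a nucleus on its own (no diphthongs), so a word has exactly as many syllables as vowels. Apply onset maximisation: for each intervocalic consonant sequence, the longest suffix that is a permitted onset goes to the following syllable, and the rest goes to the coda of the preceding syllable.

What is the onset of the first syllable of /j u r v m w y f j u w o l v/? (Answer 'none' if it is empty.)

Nuclei (vowels): u, y, u, o → 4 syllables.
Between /u/ (V1) and /y/ (V2): /rvmw/; trying suffixes from longest down, /mw/ is the first permitted one, so coda /rv/ | onset /mw/.
Between /y/ (V2) and /u/ (V3): /fj/ is a licit onset in full, so it all attaches to the next syllable.
Between /u/ (V3) and /o/ (V4): /w/ → onset of the next syllable (single consonants are always licit onsets).
Result: jurv.mwy.fju.wolv.
Syllable 1 is /jurv/: onset /j/, nucleus /u/, coda /rv/.

j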